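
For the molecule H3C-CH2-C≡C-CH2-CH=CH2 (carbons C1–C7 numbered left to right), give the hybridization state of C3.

sp

C3: 2 σ bonds, plus two π bonds — 2 electron domains, sp.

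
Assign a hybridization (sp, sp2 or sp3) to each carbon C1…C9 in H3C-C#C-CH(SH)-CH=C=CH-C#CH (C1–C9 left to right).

C1 has 4 σ bonds: steric number 4 → sp3.
C2: 2 σ bonds, plus two π bonds; 2 regions of electron density → sp.
C3 carries 2 σ bonds, plus two π bonds, giving a steric number of 2, so it is sp.
C4 (4 σ bonds) has steric number 4: sp3.
C5 carries 3 σ bonds, plus one π bond, giving a steric number of 3, so it is sp2.
C6 (2 σ bonds, plus two π bonds) has steric number 2: sp.
C7 carries 3 σ bonds, plus one π bond, giving a steric number of 3, so it is sp2.
C8 — 2 σ bonds, plus two π bonds. Steric number 2, so sp.
C9 has 2 σ bonds, plus two π bonds: steric number 2 → sp.

C1 sp3, C2 sp, C3 sp, C4 sp3, C5 sp2, C6 sp, C7 sp2, C8 sp, C9 sp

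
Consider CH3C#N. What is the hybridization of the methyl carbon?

The methyl carbon carries 4 σ bonds, giving a steric number of 4, so it is sp3.

sp3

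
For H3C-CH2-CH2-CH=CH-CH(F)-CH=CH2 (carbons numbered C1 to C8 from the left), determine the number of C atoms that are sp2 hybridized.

C1: sp3
C2: sp3
C3: sp3
C4: sp2 ✓
C5: sp2 ✓
C6: sp3
C7: sp2 ✓
C8: sp2 ✓
C4, C5, C7, C8 → 4 sp2 carbons.

4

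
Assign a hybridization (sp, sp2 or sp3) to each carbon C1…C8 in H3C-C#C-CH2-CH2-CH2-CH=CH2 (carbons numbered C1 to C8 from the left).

C1: 4 σ bonds; 4 regions of electron density → sp3.
C2: 2 σ bonds, plus two π bonds — 2 electron domains, sp.
C3: 2 σ bonds, plus two π bonds; 2 regions of electron density → sp.
C4: 4 σ bonds; 4 regions of electron density → sp3.
C5: 4 σ bonds; 4 regions of electron density → sp3.
C6 is sp3: 4 σ bonds, 4 electron-density regions.
C7 has 3 σ bonds, plus one π bond: steric number 3 → sp2.
C8 — 3 σ bonds, plus one π bond. Steric number 3, so sp2.

C1 sp3, C2 sp, C3 sp, C4 sp3, C5 sp3, C6 sp3, C7 sp2, C8 sp2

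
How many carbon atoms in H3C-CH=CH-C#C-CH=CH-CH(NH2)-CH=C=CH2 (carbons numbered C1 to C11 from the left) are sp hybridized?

3

C1: sp3
C2: sp2
C3: sp2
C4: sp ✓
C5: sp ✓
C6: sp2
C7: sp2
C8: sp3
C9: sp2
C10: sp ✓
C11: sp2
C4, C5, C10 → 3 sp carbons.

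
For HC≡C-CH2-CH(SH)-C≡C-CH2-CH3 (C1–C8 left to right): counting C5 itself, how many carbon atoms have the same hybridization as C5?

C5 is sp (two π bonds).
C1: sp ✓
C2: sp ✓
C3: sp3
C4: sp3
C5: sp ✓
C6: sp ✓
C7: sp3
C8: sp3
4 carbons are sp.

4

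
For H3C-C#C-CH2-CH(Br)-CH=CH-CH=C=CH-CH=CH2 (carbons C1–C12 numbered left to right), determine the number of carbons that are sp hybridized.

C1: sp3
C2: sp ✓
C3: sp ✓
C4: sp3
C5: sp3
C6: sp2
C7: sp2
C8: sp2
C9: sp ✓
C10: sp2
C11: sp2
C12: sp2
C2, C3, C9 → 3 sp carbons.

3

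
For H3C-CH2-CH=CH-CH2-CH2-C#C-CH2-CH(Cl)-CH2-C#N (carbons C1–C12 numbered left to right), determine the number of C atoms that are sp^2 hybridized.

C1: sp3
C2: sp3
C3: sp2 ✓
C4: sp2 ✓
C5: sp3
C6: sp3
C7: sp
C8: sp
C9: sp3
C10: sp3
C11: sp3
C12: sp
C3, C4 → 2 sp2 carbons.

2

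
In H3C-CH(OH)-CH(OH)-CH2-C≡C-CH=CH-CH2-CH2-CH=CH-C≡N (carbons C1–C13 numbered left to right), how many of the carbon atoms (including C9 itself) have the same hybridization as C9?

C9 is sp3 (only σ bonds).
C1: sp3 ✓
C2: sp3 ✓
C3: sp3 ✓
C4: sp3 ✓
C5: sp
C6: sp
C7: sp2
C8: sp2
C9: sp3 ✓
C10: sp3 ✓
C11: sp2
C12: sp2
C13: sp
6 carbons are sp3.

6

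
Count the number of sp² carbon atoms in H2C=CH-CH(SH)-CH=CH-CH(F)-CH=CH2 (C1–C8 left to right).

6

C1: sp2 ✓
C2: sp2 ✓
C3: sp3
C4: sp2 ✓
C5: sp2 ✓
C6: sp3
C7: sp2 ✓
C8: sp2 ✓
C1, C2, C4, C5, C7, C8 → 6 sp2 carbons.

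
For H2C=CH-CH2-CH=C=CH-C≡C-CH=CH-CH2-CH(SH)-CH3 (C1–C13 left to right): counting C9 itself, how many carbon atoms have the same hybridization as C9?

6

C9 is sp2 (one π bond).
C1: sp2 ✓
C2: sp2 ✓
C3: sp3
C4: sp2 ✓
C5: sp
C6: sp2 ✓
C7: sp
C8: sp
C9: sp2 ✓
C10: sp2 ✓
C11: sp3
C12: sp3
C13: sp3
6 carbons are sp2.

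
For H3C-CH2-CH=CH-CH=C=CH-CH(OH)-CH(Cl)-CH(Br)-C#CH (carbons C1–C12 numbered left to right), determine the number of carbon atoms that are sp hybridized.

3

C1: sp3
C2: sp3
C3: sp2
C4: sp2
C5: sp2
C6: sp ✓
C7: sp2
C8: sp3
C9: sp3
C10: sp3
C11: sp ✓
C12: sp ✓
C6, C11, C12 → 3 sp carbons.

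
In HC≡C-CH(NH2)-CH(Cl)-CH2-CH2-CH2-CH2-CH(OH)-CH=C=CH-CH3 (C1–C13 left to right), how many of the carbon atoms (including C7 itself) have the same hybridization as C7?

C7 is sp3 (only σ bonds).
C1: sp
C2: sp
C3: sp3 ✓
C4: sp3 ✓
C5: sp3 ✓
C6: sp3 ✓
C7: sp3 ✓
C8: sp3 ✓
C9: sp3 ✓
C10: sp2
C11: sp
C12: sp2
C13: sp3 ✓
8 carbons are sp3.

8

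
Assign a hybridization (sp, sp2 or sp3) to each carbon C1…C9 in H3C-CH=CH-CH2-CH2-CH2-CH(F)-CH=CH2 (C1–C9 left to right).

C1 sp3, C2 sp2, C3 sp2, C4 sp3, C5 sp3, C6 sp3, C7 sp3, C8 sp2, C9 sp2

C1 carries 4 σ bonds, giving a steric number of 4, so it is sp3.
C2 (3 σ bonds, plus one π bond) has steric number 3: sp2.
C3 carries 3 σ bonds, plus one π bond, giving a steric number of 3, so it is sp2.
C4 (4 σ bonds) has steric number 4: sp3.
C5 carries 4 σ bonds, giving a steric number of 4, so it is sp3.
C6 is sp3: 4 σ bonds, 4 electron-density regions.
C7 has 4 σ bonds: steric number 4 → sp3.
C8 has 3 σ bonds, plus one π bond: steric number 3 → sp2.
C9 is sp2: 3 σ bonds, plus one π bond, 3 electron-density regions.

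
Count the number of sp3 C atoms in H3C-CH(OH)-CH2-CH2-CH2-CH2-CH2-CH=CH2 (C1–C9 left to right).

C1: sp3 ✓
C2: sp3 ✓
C3: sp3 ✓
C4: sp3 ✓
C5: sp3 ✓
C6: sp3 ✓
C7: sp3 ✓
C8: sp2
C9: sp2
C1, C2, C3, C4, C5, C6, C7 → 7 sp3 carbons.

7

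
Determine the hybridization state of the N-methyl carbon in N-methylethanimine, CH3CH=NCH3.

sp3

The N-methyl carbon — 4 σ bonds. Steric number 4, so sp3.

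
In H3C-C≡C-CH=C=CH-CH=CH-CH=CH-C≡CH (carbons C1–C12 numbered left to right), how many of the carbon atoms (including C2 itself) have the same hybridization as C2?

C2 is sp (two π bonds).
C1: sp3
C2: sp ✓
C3: sp ✓
C4: sp2
C5: sp ✓
C6: sp2
C7: sp2
C8: sp2
C9: sp2
C10: sp2
C11: sp ✓
C12: sp ✓
5 carbons are sp.

5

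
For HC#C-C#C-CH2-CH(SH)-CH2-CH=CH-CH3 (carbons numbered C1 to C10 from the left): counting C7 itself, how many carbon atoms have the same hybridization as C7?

C7 is sp3 (only σ bonds).
C1: sp
C2: sp
C3: sp
C4: sp
C5: sp3 ✓
C6: sp3 ✓
C7: sp3 ✓
C8: sp2
C9: sp2
C10: sp3 ✓
4 carbons are sp3.

4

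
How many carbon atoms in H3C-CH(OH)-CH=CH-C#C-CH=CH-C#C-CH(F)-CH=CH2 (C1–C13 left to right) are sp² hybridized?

6

C1: sp3
C2: sp3
C3: sp2 ✓
C4: sp2 ✓
C5: sp
C6: sp
C7: sp2 ✓
C8: sp2 ✓
C9: sp
C10: sp
C11: sp3
C12: sp2 ✓
C13: sp2 ✓
C3, C4, C7, C8, C12, C13 → 6 sp2 carbons.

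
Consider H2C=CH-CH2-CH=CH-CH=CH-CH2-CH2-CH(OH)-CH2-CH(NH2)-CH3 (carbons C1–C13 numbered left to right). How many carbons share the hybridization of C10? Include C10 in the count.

7

C10 is sp3 (only σ bonds).
C1: sp2
C2: sp2
C3: sp3 ✓
C4: sp2
C5: sp2
C6: sp2
C7: sp2
C8: sp3 ✓
C9: sp3 ✓
C10: sp3 ✓
C11: sp3 ✓
C12: sp3 ✓
C13: sp3 ✓
7 carbons are sp3.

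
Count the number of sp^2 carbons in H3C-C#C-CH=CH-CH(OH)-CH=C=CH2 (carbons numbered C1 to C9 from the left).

C1: sp3
C2: sp
C3: sp
C4: sp2 ✓
C5: sp2 ✓
C6: sp3
C7: sp2 ✓
C8: sp
C9: sp2 ✓
C4, C5, C7, C9 → 4 sp2 carbons.

4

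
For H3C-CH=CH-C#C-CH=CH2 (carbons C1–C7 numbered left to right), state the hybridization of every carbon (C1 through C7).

C1 sp3, C2 sp2, C3 sp2, C4 sp, C5 sp, C6 sp2, C7 sp2

C1 carries 4 σ bonds, giving a steric number of 4, so it is sp3.
C2: 3 σ bonds, plus one π bond; 3 regions of electron density → sp2.
C3: 3 σ bonds, plus one π bond — 3 electron domains, sp2.
C4 has 2 σ bonds, plus two π bonds: steric number 2 → sp.
C5 is sp: 2 σ bonds, plus two π bonds, 2 electron-density regions.
C6 carries 3 σ bonds, plus one π bond, giving a steric number of 3, so it is sp2.
C7 — 3 σ bonds, plus one π bond. Steric number 3, so sp2.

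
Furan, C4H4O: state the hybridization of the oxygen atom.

One O lone pair is in the aromatic π system (p orbital), the other is in an sp2 hybrid in the ring plane; O has two σ bonds + one in-plane lone pair → sp2.

sp2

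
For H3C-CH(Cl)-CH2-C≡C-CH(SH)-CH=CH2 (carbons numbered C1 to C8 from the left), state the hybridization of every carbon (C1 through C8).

C1 sp3, C2 sp3, C3 sp3, C4 sp, C5 sp, C6 sp3, C7 sp2, C8 sp2

C1 is sp3: 4 σ bonds, 4 electron-density regions.
C2 has 4 σ bonds: steric number 4 → sp3.
C3 is sp3: 4 σ bonds, 4 electron-density regions.
C4: 2 σ bonds, plus two π bonds — 2 electron domains, sp.
C5 is sp: 2 σ bonds, plus two π bonds, 2 electron-density regions.
C6: 4 σ bonds — 4 electron domains, sp3.
C7 is sp2: 3 σ bonds, plus one π bond, 3 electron-density regions.
C8 (3 σ bonds, plus one π bond) has steric number 3: sp2.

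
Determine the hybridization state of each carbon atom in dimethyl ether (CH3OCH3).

Each carbon atom: 4 σ bonds — 4 electron domains, sp3.

sp³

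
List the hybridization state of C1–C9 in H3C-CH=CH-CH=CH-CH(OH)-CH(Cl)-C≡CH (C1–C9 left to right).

C1 (4 σ bonds) has steric number 4: sp3.
C2 carries 3 σ bonds, plus one π bond, giving a steric number of 3, so it is sp2.
C3 has 3 σ bonds, plus one π bond: steric number 3 → sp2.
C4 has 3 σ bonds, plus one π bond: steric number 3 → sp2.
C5 — 3 σ bonds, plus one π bond. Steric number 3, so sp2.
C6 has 4 σ bonds: steric number 4 → sp3.
C7: 4 σ bonds; 4 regions of electron density → sp3.
C8 (2 σ bonds, plus two π bonds) has steric number 2: sp.
C9: 2 σ bonds, plus two π bonds — 2 electron domains, sp.

C1 sp3, C2 sp2, C3 sp2, C4 sp2, C5 sp2, C6 sp3, C7 sp3, C8 sp, C9 sp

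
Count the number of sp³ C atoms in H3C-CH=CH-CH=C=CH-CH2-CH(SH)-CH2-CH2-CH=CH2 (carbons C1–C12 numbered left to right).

5

C1: sp3 ✓
C2: sp2
C3: sp2
C4: sp2
C5: sp
C6: sp2
C7: sp3 ✓
C8: sp3 ✓
C9: sp3 ✓
C10: sp3 ✓
C11: sp2
C12: sp2
C1, C7, C8, C9, C10 → 5 sp3 carbons.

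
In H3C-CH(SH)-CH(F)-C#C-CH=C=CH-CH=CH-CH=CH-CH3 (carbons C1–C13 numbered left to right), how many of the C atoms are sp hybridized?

C1: sp3
C2: sp3
C3: sp3
C4: sp ✓
C5: sp ✓
C6: sp2
C7: sp ✓
C8: sp2
C9: sp2
C10: sp2
C11: sp2
C12: sp2
C13: sp3
C4, C5, C7 → 3 sp carbons.

3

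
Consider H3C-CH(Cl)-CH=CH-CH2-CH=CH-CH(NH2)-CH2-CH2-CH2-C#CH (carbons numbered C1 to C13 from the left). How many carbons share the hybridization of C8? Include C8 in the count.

C8 is sp3 (only σ bonds).
C1: sp3 ✓
C2: sp3 ✓
C3: sp2
C4: sp2
C5: sp3 ✓
C6: sp2
C7: sp2
C8: sp3 ✓
C9: sp3 ✓
C10: sp3 ✓
C11: sp3 ✓
C12: sp
C13: sp
7 carbons are sp3.

7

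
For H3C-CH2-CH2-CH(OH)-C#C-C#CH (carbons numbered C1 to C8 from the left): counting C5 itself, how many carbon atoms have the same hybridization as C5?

C5 is sp (two π bonds).
C1: sp3
C2: sp3
C3: sp3
C4: sp3
C5: sp ✓
C6: sp ✓
C7: sp ✓
C8: sp ✓
4 carbons are sp.

4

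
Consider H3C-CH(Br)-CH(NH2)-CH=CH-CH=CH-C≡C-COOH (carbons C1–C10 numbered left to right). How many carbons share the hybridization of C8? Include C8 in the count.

C8 is sp (two π bonds).
C1: sp3
C2: sp3
C3: sp3
C4: sp2
C5: sp2
C6: sp2
C7: sp2
C8: sp ✓
C9: sp ✓
C10: sp2
2 carbons are sp.

2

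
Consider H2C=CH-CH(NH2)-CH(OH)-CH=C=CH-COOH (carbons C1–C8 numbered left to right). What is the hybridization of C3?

sp³

C3: 4 σ bonds — 4 electron domains, sp3.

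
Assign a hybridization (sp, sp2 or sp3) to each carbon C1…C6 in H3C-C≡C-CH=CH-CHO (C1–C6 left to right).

C1 sp3, C2 sp, C3 sp, C4 sp2, C5 sp2, C6 sp2

C1: 4 σ bonds — 4 electron domains, sp3.
C2 has 2 σ bonds, plus two π bonds: steric number 2 → sp.
C3 — 2 σ bonds, plus two π bonds. Steric number 2, so sp.
C4 is sp2: 3 σ bonds, plus one π bond, 3 electron-density regions.
C5 — 3 σ bonds, plus one π bond. Steric number 3, so sp2.
C6 (3 σ bonds, plus one π bond) has steric number 3: sp2.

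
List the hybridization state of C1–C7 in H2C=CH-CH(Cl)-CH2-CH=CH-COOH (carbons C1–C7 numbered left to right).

C1 sp2, C2 sp2, C3 sp3, C4 sp3, C5 sp2, C6 sp2, C7 sp2

C1 — 3 σ bonds, plus one π bond. Steric number 3, so sp2.
C2 — 3 σ bonds, plus one π bond. Steric number 3, so sp2.
C3 carries 4 σ bonds, giving a steric number of 4, so it is sp3.
C4: 4 σ bonds — 4 electron domains, sp3.
C5: 3 σ bonds, plus one π bond — 3 electron domains, sp2.
C6: 3 σ bonds, plus one π bond — 3 electron domains, sp2.
C7 is sp2: 3 σ bonds, plus one π bond, 3 electron-density regions.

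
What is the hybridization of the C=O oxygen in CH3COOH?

sp2

The C=O oxygen is sp2: 1 σ bond and 2 lone pairs, plus one π bond, 3 electron-density regions.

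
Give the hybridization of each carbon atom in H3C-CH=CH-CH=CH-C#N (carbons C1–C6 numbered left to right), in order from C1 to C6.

C1: 4 σ bonds; 4 regions of electron density → sp3.
C2: 3 σ bonds, plus one π bond; 3 regions of electron density → sp2.
C3 has 3 σ bonds, plus one π bond: steric number 3 → sp2.
C4 is sp2: 3 σ bonds, plus one π bond, 3 electron-density regions.
C5 carries 3 σ bonds, plus one π bond, giving a steric number of 3, so it is sp2.
C6 is sp: 2 σ bonds, plus two π bonds, 2 electron-density regions.

C1 sp3, C2 sp2, C3 sp2, C4 sp2, C5 sp2, C6 sp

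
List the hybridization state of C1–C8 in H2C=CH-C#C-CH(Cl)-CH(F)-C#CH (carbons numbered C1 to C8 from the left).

C1 sp2, C2 sp2, C3 sp, C4 sp, C5 sp3, C6 sp3, C7 sp, C8 sp

C1 (3 σ bonds, plus one π bond) has steric number 3: sp2.
C2 (3 σ bonds, plus one π bond) has steric number 3: sp2.
C3 — 2 σ bonds, plus two π bonds. Steric number 2, so sp.
C4 (2 σ bonds, plus two π bonds) has steric number 2: sp.
C5: 4 σ bonds; 4 regions of electron density → sp3.
C6: 4 σ bonds; 4 regions of electron density → sp3.
C7: 2 σ bonds, plus two π bonds — 2 electron domains, sp.
C8 has 2 σ bonds, plus two π bonds: steric number 2 → sp.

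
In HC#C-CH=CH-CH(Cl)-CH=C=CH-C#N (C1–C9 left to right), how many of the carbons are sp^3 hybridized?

1

C1: sp
C2: sp
C3: sp2
C4: sp2
C5: sp3 ✓
C6: sp2
C7: sp
C8: sp2
C9: sp
C5 → 1 sp3 carbon.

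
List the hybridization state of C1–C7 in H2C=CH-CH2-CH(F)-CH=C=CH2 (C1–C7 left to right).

C1 sp2, C2 sp2, C3 sp3, C4 sp3, C5 sp2, C6 sp, C7 sp2

C1: 3 σ bonds, plus one π bond — 3 electron domains, sp2.
C2 carries 3 σ bonds, plus one π bond, giving a steric number of 3, so it is sp2.
C3 — 4 σ bonds. Steric number 4, so sp3.
C4: 4 σ bonds; 4 regions of electron density → sp3.
C5 carries 3 σ bonds, plus one π bond, giving a steric number of 3, so it is sp2.
C6 has 2 σ bonds, plus two π bonds: steric number 2 → sp.
C7 (3 σ bonds, plus one π bond) has steric number 3: sp2.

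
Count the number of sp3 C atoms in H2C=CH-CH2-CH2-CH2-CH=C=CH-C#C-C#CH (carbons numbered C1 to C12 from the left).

3

C1: sp2
C2: sp2
C3: sp3 ✓
C4: sp3 ✓
C5: sp3 ✓
C6: sp2
C7: sp
C8: sp2
C9: sp
C10: sp
C11: sp
C12: sp
C3, C4, C5 → 3 sp3 carbons.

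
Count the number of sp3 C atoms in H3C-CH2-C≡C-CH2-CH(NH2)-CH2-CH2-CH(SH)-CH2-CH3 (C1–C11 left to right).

9

C1: sp3 ✓
C2: sp3 ✓
C3: sp
C4: sp
C5: sp3 ✓
C6: sp3 ✓
C7: sp3 ✓
C8: sp3 ✓
C9: sp3 ✓
C10: sp3 ✓
C11: sp3 ✓
C1, C2, C5, C6, C7, C8, C9, C10, C11 → 9 sp3 carbons.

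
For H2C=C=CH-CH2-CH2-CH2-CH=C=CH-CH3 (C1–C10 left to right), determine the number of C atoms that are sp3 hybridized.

4

C1: sp2
C2: sp
C3: sp2
C4: sp3 ✓
C5: sp3 ✓
C6: sp3 ✓
C7: sp2
C8: sp
C9: sp2
C10: sp3 ✓
C4, C5, C6, C10 → 4 sp3 carbons.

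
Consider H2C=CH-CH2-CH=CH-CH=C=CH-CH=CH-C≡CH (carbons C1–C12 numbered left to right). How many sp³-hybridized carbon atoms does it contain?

C1: sp2
C2: sp2
C3: sp3 ✓
C4: sp2
C5: sp2
C6: sp2
C7: sp
C8: sp2
C9: sp2
C10: sp2
C11: sp
C12: sp
C3 → 1 sp3 carbon.

1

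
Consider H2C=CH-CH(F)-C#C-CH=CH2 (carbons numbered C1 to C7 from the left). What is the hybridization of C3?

C3 — 4 σ bonds. Steric number 4, so sp3.

sp3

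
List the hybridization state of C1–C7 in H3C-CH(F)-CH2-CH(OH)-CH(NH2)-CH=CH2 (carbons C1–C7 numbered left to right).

C1 sp3, C2 sp3, C3 sp3, C4 sp3, C5 sp3, C6 sp2, C7 sp2

C1: 4 σ bonds; 4 regions of electron density → sp3.
C2 is sp3: 4 σ bonds, 4 electron-density regions.
C3: 4 σ bonds; 4 regions of electron density → sp3.
C4: 4 σ bonds; 4 regions of electron density → sp3.
C5 has 4 σ bonds: steric number 4 → sp3.
C6 — 3 σ bonds, plus one π bond. Steric number 3, so sp2.
C7 carries 3 σ bonds, plus one π bond, giving a steric number of 3, so it is sp2.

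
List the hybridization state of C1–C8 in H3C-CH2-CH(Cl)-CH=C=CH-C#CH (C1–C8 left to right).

C1 sp3, C2 sp3, C3 sp3, C4 sp2, C5 sp, C6 sp2, C7 sp, C8 sp

C1 is sp3: 4 σ bonds, 4 electron-density regions.
C2 (4 σ bonds) has steric number 4: sp3.
C3: 4 σ bonds; 4 regions of electron density → sp3.
C4 (3 σ bonds, plus one π bond) has steric number 3: sp2.
C5 (2 σ bonds, plus two π bonds) has steric number 2: sp.
C6 is sp2: 3 σ bonds, plus one π bond, 3 electron-density regions.
C7 is sp: 2 σ bonds, plus two π bonds, 2 electron-density regions.
C8 (2 σ bonds, plus two π bonds) has steric number 2: sp.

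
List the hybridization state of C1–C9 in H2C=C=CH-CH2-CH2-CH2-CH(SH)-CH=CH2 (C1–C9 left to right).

C1 sp2, C2 sp, C3 sp2, C4 sp3, C5 sp3, C6 sp3, C7 sp3, C8 sp2, C9 sp2

C1 (3 σ bonds, plus one π bond) has steric number 3: sp2.
C2: 2 σ bonds, plus two π bonds; 2 regions of electron density → sp.
C3: 3 σ bonds, plus one π bond; 3 regions of electron density → sp2.
C4 has 4 σ bonds: steric number 4 → sp3.
C5 — 4 σ bonds. Steric number 4, so sp3.
C6: 4 σ bonds — 4 electron domains, sp3.
C7 — 4 σ bonds. Steric number 4, so sp3.
C8 is sp2: 3 σ bonds, plus one π bond, 3 electron-density regions.
C9 — 3 σ bonds, plus one π bond. Steric number 3, so sp2.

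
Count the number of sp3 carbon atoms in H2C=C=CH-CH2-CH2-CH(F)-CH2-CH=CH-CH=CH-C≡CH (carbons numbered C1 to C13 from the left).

C1: sp2
C2: sp
C3: sp2
C4: sp3 ✓
C5: sp3 ✓
C6: sp3 ✓
C7: sp3 ✓
C8: sp2
C9: sp2
C10: sp2
C11: sp2
C12: sp
C13: sp
C4, C5, C6, C7 → 4 sp3 carbons.

4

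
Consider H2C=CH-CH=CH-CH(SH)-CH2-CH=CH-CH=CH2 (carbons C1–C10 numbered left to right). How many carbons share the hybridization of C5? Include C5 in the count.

2

C5 is sp3 (only σ bonds).
C1: sp2
C2: sp2
C3: sp2
C4: sp2
C5: sp3 ✓
C6: sp3 ✓
C7: sp2
C8: sp2
C9: sp2
C10: sp2
2 carbons are sp3.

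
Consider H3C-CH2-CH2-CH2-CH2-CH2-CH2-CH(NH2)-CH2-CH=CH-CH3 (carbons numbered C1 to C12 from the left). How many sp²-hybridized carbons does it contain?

C1: sp3
C2: sp3
C3: sp3
C4: sp3
C5: sp3
C6: sp3
C7: sp3
C8: sp3
C9: sp3
C10: sp2 ✓
C11: sp2 ✓
C12: sp3
C10, C11 → 2 sp2 carbons.

2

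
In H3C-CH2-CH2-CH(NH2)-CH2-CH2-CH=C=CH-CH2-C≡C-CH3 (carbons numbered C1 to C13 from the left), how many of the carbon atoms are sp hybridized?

3

C1: sp3
C2: sp3
C3: sp3
C4: sp3
C5: sp3
C6: sp3
C7: sp2
C8: sp ✓
C9: sp2
C10: sp3
C11: sp ✓
C12: sp ✓
C13: sp3
C8, C11, C12 → 3 sp carbons.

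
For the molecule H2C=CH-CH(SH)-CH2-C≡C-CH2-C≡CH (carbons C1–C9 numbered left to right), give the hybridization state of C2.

C2 has 3 σ bonds, plus one π bond: steric number 3 → sp2.

sp^2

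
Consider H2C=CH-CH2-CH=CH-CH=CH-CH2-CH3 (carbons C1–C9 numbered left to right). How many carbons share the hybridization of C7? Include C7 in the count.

C7 is sp2 (one π bond).
C1: sp2 ✓
C2: sp2 ✓
C3: sp3
C4: sp2 ✓
C5: sp2 ✓
C6: sp2 ✓
C7: sp2 ✓
C8: sp3
C9: sp3
6 carbons are sp2.

6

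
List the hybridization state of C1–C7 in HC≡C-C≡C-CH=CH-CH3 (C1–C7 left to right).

C1 sp, C2 sp, C3 sp, C4 sp, C5 sp2, C6 sp2, C7 sp3

C1 — 2 σ bonds, plus two π bonds. Steric number 2, so sp.
C2 (2 σ bonds, plus two π bonds) has steric number 2: sp.
C3 has 2 σ bonds, plus two π bonds: steric number 2 → sp.
C4 carries 2 σ bonds, plus two π bonds, giving a steric number of 2, so it is sp.
C5: 3 σ bonds, plus one π bond — 3 electron domains, sp2.
C6 — 3 σ bonds, plus one π bond. Steric number 3, so sp2.
C7 has 4 σ bonds: steric number 4 → sp3.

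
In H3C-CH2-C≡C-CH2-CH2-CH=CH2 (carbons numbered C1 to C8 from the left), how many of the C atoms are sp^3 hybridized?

4

C1: sp3 ✓
C2: sp3 ✓
C3: sp
C4: sp
C5: sp3 ✓
C6: sp3 ✓
C7: sp2
C8: sp2
C1, C2, C5, C6 → 4 sp3 carbons.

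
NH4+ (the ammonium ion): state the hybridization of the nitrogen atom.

sp³

Four σ bonds, no lone pair → sp3, tetrahedral.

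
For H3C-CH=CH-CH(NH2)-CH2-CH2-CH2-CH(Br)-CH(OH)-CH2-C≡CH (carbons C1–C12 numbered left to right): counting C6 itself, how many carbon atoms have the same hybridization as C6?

8

C6 is sp3 (only σ bonds).
C1: sp3 ✓
C2: sp2
C3: sp2
C4: sp3 ✓
C5: sp3 ✓
C6: sp3 ✓
C7: sp3 ✓
C8: sp3 ✓
C9: sp3 ✓
C10: sp3 ✓
C11: sp
C12: sp
8 carbons are sp3.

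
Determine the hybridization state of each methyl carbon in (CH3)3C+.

Each methyl carbon (4 σ bonds) has steric number 4: sp3.

sp³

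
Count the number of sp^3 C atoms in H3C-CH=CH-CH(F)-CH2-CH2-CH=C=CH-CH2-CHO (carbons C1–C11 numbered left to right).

C1: sp3 ✓
C2: sp2
C3: sp2
C4: sp3 ✓
C5: sp3 ✓
C6: sp3 ✓
C7: sp2
C8: sp
C9: sp2
C10: sp3 ✓
C11: sp2
C1, C4, C5, C6, C10 → 5 sp3 carbons.

5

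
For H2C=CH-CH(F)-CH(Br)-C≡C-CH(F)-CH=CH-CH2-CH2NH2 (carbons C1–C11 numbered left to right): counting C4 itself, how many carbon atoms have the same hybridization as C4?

5

C4 is sp3 (only σ bonds).
C1: sp2
C2: sp2
C3: sp3 ✓
C4: sp3 ✓
C5: sp
C6: sp
C7: sp3 ✓
C8: sp2
C9: sp2
C10: sp3 ✓
C11: sp3 ✓
5 carbons are sp3.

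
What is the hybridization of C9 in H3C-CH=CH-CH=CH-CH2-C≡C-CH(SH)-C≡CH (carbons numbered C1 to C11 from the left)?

C9: 4 σ bonds — 4 electron domains, sp3.

sp^3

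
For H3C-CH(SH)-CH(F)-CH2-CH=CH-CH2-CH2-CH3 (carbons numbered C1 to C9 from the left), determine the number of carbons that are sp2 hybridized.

C1: sp3
C2: sp3
C3: sp3
C4: sp3
C5: sp2 ✓
C6: sp2 ✓
C7: sp3
C8: sp3
C9: sp3
C5, C6 → 2 sp2 carbons.

2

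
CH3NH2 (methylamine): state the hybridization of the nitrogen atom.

Three σ bonds + one lone pair = steric number 4 → sp3.

sp^3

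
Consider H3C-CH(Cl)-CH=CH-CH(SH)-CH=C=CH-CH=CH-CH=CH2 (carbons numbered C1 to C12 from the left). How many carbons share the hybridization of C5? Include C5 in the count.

C5 is sp3 (only σ bonds).
C1: sp3 ✓
C2: sp3 ✓
C3: sp2
C4: sp2
C5: sp3 ✓
C6: sp2
C7: sp
C8: sp2
C9: sp2
C10: sp2
C11: sp2
C12: sp2
3 carbons are sp3.

3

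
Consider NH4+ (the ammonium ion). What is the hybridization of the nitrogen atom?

sp^3

Four σ bonds, no lone pair → sp3, tetrahedral.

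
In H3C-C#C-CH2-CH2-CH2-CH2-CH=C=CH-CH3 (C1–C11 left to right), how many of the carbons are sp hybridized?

C1: sp3
C2: sp ✓
C3: sp ✓
C4: sp3
C5: sp3
C6: sp3
C7: sp3
C8: sp2
C9: sp ✓
C10: sp2
C11: sp3
C2, C3, C9 → 3 sp carbons.

3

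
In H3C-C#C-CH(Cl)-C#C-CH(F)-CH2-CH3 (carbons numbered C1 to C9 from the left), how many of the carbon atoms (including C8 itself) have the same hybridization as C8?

5

C8 is sp3 (only σ bonds).
C1: sp3 ✓
C2: sp
C3: sp
C4: sp3 ✓
C5: sp
C6: sp
C7: sp3 ✓
C8: sp3 ✓
C9: sp3 ✓
5 carbons are sp3.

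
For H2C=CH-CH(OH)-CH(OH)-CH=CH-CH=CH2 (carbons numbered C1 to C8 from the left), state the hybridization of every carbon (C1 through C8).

C1: 3 σ bonds, plus one π bond — 3 electron domains, sp2.
C2 carries 3 σ bonds, plus one π bond, giving a steric number of 3, so it is sp2.
C3 — 4 σ bonds. Steric number 4, so sp3.
C4: 4 σ bonds — 4 electron domains, sp3.
C5: 3 σ bonds, plus one π bond — 3 electron domains, sp2.
C6 has 3 σ bonds, plus one π bond: steric number 3 → sp2.
C7 is sp2: 3 σ bonds, plus one π bond, 3 electron-density regions.
C8: 3 σ bonds, plus one π bond — 3 electron domains, sp2.

C1 sp2, C2 sp2, C3 sp3, C4 sp3, C5 sp2, C6 sp2, C7 sp2, C8 sp2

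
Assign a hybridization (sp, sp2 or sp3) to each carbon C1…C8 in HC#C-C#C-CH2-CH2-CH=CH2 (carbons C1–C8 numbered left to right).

C1: 2 σ bonds, plus two π bonds; 2 regions of electron density → sp.
C2 carries 2 σ bonds, plus two π bonds, giving a steric number of 2, so it is sp.
C3: 2 σ bonds, plus two π bonds; 2 regions of electron density → sp.
C4 (2 σ bonds, plus two π bonds) has steric number 2: sp.
C5: 4 σ bonds; 4 regions of electron density → sp3.
C6: 4 σ bonds — 4 electron domains, sp3.
C7 is sp2: 3 σ bonds, plus one π bond, 3 electron-density regions.
C8: 3 σ bonds, plus one π bond; 3 regions of electron density → sp2.

C1 sp, C2 sp, C3 sp, C4 sp, C5 sp3, C6 sp3, C7 sp2, C8 sp2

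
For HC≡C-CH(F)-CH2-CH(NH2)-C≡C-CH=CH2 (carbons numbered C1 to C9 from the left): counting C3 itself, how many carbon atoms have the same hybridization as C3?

C3 is sp3 (only σ bonds).
C1: sp
C2: sp
C3: sp3 ✓
C4: sp3 ✓
C5: sp3 ✓
C6: sp
C7: sp
C8: sp2
C9: sp2
3 carbons are sp3.

3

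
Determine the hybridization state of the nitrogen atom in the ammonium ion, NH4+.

sp^3

Four σ bonds, no lone pair → sp3, tetrahedral.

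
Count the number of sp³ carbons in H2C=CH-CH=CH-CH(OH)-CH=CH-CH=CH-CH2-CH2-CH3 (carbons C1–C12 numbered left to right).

C1: sp2
C2: sp2
C3: sp2
C4: sp2
C5: sp3 ✓
C6: sp2
C7: sp2
C8: sp2
C9: sp2
C10: sp3 ✓
C11: sp3 ✓
C12: sp3 ✓
C5, C10, C11, C12 → 4 sp3 carbons.

4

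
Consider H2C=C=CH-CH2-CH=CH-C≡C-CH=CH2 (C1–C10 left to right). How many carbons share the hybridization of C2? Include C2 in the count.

C2 is sp (two π bonds).
C1: sp2
C2: sp ✓
C3: sp2
C4: sp3
C5: sp2
C6: sp2
C7: sp ✓
C8: sp ✓
C9: sp2
C10: sp2
3 carbons are sp.

3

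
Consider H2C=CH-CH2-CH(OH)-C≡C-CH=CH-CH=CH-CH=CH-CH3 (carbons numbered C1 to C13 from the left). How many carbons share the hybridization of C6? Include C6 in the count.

C6 is sp (two π bonds).
C1: sp2
C2: sp2
C3: sp3
C4: sp3
C5: sp ✓
C6: sp ✓
C7: sp2
C8: sp2
C9: sp2
C10: sp2
C11: sp2
C12: sp2
C13: sp3
2 carbons are sp.

2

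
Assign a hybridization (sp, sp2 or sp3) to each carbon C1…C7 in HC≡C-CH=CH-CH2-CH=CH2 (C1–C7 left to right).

C1 sp, C2 sp, C3 sp2, C4 sp2, C5 sp3, C6 sp2, C7 sp2

C1 is sp: 2 σ bonds, plus two π bonds, 2 electron-density regions.
C2 has 2 σ bonds, plus two π bonds: steric number 2 → sp.
C3 has 3 σ bonds, plus one π bond: steric number 3 → sp2.
C4 is sp2: 3 σ bonds, plus one π bond, 3 electron-density regions.
C5 is sp3: 4 σ bonds, 4 electron-density regions.
C6: 3 σ bonds, plus one π bond; 3 regions of electron density → sp2.
C7 — 3 σ bonds, plus one π bond. Steric number 3, so sp2.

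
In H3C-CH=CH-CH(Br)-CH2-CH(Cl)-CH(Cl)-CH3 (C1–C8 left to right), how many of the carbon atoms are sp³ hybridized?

C1: sp3 ✓
C2: sp2
C3: sp2
C4: sp3 ✓
C5: sp3 ✓
C6: sp3 ✓
C7: sp3 ✓
C8: sp3 ✓
C1, C4, C5, C6, C7, C8 → 6 sp3 carbons.

6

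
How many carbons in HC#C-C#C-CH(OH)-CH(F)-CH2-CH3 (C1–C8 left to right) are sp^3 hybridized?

C1: sp
C2: sp
C3: sp
C4: sp
C5: sp3 ✓
C6: sp3 ✓
C7: sp3 ✓
C8: sp3 ✓
C5, C6, C7, C8 → 4 sp3 carbons.

4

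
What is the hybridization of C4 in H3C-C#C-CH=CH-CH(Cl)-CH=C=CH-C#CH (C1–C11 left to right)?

sp²

C4: 3 σ bonds, plus one π bond; 3 regions of electron density → sp2.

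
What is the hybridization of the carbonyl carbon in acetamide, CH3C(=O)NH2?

The carbonyl carbon is sp2: 3 σ bonds, plus one π bond, 3 electron-density regions.

sp^2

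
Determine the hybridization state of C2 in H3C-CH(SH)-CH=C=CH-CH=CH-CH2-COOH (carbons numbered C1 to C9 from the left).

C2: 4 σ bonds; 4 regions of electron density → sp3.

sp3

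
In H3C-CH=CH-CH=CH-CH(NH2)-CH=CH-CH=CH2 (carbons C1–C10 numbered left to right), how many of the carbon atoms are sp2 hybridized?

C1: sp3
C2: sp2 ✓
C3: sp2 ✓
C4: sp2 ✓
C5: sp2 ✓
C6: sp3
C7: sp2 ✓
C8: sp2 ✓
C9: sp2 ✓
C10: sp2 ✓
C2, C3, C4, C5, C7, C8, C9, C10 → 8 sp2 carbons.

8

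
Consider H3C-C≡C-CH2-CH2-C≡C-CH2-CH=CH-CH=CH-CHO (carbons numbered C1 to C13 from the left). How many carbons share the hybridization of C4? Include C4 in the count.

4

C4 is sp3 (only σ bonds).
C1: sp3 ✓
C2: sp
C3: sp
C4: sp3 ✓
C5: sp3 ✓
C6: sp
C7: sp
C8: sp3 ✓
C9: sp2
C10: sp2
C11: sp2
C12: sp2
C13: sp2
4 carbons are sp3.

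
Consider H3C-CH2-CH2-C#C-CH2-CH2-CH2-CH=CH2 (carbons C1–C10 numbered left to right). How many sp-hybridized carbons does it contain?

2

C1: sp3
C2: sp3
C3: sp3
C4: sp ✓
C5: sp ✓
C6: sp3
C7: sp3
C8: sp3
C9: sp2
C10: sp2
C4, C5 → 2 sp carbons.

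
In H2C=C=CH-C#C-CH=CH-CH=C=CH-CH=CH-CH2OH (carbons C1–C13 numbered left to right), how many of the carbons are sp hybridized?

C1: sp2
C2: sp ✓
C3: sp2
C4: sp ✓
C5: sp ✓
C6: sp2
C7: sp2
C8: sp2
C9: sp ✓
C10: sp2
C11: sp2
C12: sp2
C13: sp3
C2, C4, C5, C9 → 4 sp carbons.

4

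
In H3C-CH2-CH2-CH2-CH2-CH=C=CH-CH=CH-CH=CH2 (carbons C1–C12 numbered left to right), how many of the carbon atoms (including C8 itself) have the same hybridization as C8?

C8 is sp2 (one π bond).
C1: sp3
C2: sp3
C3: sp3
C4: sp3
C5: sp3
C6: sp2 ✓
C7: sp
C8: sp2 ✓
C9: sp2 ✓
C10: sp2 ✓
C11: sp2 ✓
C12: sp2 ✓
6 carbons are sp2.

6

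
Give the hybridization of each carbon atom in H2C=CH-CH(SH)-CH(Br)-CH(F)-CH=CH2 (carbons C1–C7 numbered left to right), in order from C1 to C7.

C1 sp2, C2 sp2, C3 sp3, C4 sp3, C5 sp3, C6 sp2, C7 sp2

C1: 3 σ bonds, plus one π bond — 3 electron domains, sp2.
C2: 3 σ bonds, plus one π bond — 3 electron domains, sp2.
C3 — 4 σ bonds. Steric number 4, so sp3.
C4 is sp3: 4 σ bonds, 4 electron-density regions.
C5 carries 4 σ bonds, giving a steric number of 4, so it is sp3.
C6 (3 σ bonds, plus one π bond) has steric number 3: sp2.
C7 has 3 σ bonds, plus one π bond: steric number 3 → sp2.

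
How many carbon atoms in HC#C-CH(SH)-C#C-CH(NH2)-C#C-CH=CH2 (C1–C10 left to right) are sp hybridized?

6

C1: sp ✓
C2: sp ✓
C3: sp3
C4: sp ✓
C5: sp ✓
C6: sp3
C7: sp ✓
C8: sp ✓
C9: sp2
C10: sp2
C1, C2, C4, C5, C7, C8 → 6 sp carbons.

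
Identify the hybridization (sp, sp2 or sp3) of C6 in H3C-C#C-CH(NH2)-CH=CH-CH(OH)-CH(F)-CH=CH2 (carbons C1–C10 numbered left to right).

sp²

C6 is sp2: 3 σ bonds, plus one π bond, 3 electron-density regions.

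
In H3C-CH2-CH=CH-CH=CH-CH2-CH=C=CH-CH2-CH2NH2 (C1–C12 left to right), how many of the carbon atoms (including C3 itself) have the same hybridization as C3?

6

C3 is sp2 (one π bond).
C1: sp3
C2: sp3
C3: sp2 ✓
C4: sp2 ✓
C5: sp2 ✓
C6: sp2 ✓
C7: sp3
C8: sp2 ✓
C9: sp
C10: sp2 ✓
C11: sp3
C12: sp3
6 carbons are sp2.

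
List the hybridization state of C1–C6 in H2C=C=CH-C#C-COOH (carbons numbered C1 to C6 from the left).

C1: 3 σ bonds, plus one π bond — 3 electron domains, sp2.
C2 carries 2 σ bonds, plus two π bonds, giving a steric number of 2, so it is sp.
C3 is sp2: 3 σ bonds, plus one π bond, 3 electron-density regions.
C4 (2 σ bonds, plus two π bonds) has steric number 2: sp.
C5 (2 σ bonds, plus two π bonds) has steric number 2: sp.
C6: 3 σ bonds, plus one π bond; 3 regions of electron density → sp2.

C1 sp2, C2 sp, C3 sp2, C4 sp, C5 sp, C6 sp2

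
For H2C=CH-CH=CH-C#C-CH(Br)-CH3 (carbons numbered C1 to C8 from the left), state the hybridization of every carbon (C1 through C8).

C1 sp2, C2 sp2, C3 sp2, C4 sp2, C5 sp, C6 sp, C7 sp3, C8 sp3

C1: 3 σ bonds, plus one π bond; 3 regions of electron density → sp2.
C2 carries 3 σ bonds, plus one π bond, giving a steric number of 3, so it is sp2.
C3 (3 σ bonds, plus one π bond) has steric number 3: sp2.
C4 has 3 σ bonds, plus one π bond: steric number 3 → sp2.
C5 has 2 σ bonds, plus two π bonds: steric number 2 → sp.
C6: 2 σ bonds, plus two π bonds — 2 electron domains, sp.
C7 has 4 σ bonds: steric number 4 → sp3.
C8 has 4 σ bonds: steric number 4 → sp3.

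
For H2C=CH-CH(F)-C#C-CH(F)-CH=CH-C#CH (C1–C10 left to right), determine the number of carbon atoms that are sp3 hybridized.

2

C1: sp2
C2: sp2
C3: sp3 ✓
C4: sp
C5: sp
C6: sp3 ✓
C7: sp2
C8: sp2
C9: sp
C10: sp
C3, C6 → 2 sp3 carbons.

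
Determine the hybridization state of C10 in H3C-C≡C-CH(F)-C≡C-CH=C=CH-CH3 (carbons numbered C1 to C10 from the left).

C10 is sp3: 4 σ bonds, 4 electron-density regions.

sp3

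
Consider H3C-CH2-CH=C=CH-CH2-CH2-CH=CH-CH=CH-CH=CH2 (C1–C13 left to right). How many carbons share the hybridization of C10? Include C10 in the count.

C10 is sp2 (one π bond).
C1: sp3
C2: sp3
C3: sp2 ✓
C4: sp
C5: sp2 ✓
C6: sp3
C7: sp3
C8: sp2 ✓
C9: sp2 ✓
C10: sp2 ✓
C11: sp2 ✓
C12: sp2 ✓
C13: sp2 ✓
8 carbons are sp2.

8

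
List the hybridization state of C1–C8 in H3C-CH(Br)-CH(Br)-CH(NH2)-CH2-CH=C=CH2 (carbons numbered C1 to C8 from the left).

C1 sp3, C2 sp3, C3 sp3, C4 sp3, C5 sp3, C6 sp2, C7 sp, C8 sp2

C1 is sp3: 4 σ bonds, 4 electron-density regions.
C2 is sp3: 4 σ bonds, 4 electron-density regions.
C3 is sp3: 4 σ bonds, 4 electron-density regions.
C4: 4 σ bonds — 4 electron domains, sp3.
C5 (4 σ bonds) has steric number 4: sp3.
C6 is sp2: 3 σ bonds, plus one π bond, 3 electron-density regions.
C7 carries 2 σ bonds, plus two π bonds, giving a steric number of 2, so it is sp.
C8 is sp2: 3 σ bonds, plus one π bond, 3 electron-density regions.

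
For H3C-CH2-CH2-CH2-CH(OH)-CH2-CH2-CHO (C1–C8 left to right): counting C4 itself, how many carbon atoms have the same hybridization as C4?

7

C4 is sp3 (only σ bonds).
C1: sp3 ✓
C2: sp3 ✓
C3: sp3 ✓
C4: sp3 ✓
C5: sp3 ✓
C6: sp3 ✓
C7: sp3 ✓
C8: sp2
7 carbons are sp3.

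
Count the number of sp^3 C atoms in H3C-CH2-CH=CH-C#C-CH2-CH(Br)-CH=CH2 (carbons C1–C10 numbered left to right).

C1: sp3 ✓
C2: sp3 ✓
C3: sp2
C4: sp2
C5: sp
C6: sp
C7: sp3 ✓
C8: sp3 ✓
C9: sp2
C10: sp2
C1, C2, C7, C8 → 4 sp3 carbons.

4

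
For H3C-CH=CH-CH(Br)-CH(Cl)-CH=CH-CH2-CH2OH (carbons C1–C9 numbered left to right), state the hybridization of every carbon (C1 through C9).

C1 sp3, C2 sp2, C3 sp2, C4 sp3, C5 sp3, C6 sp2, C7 sp2, C8 sp3, C9 sp3

C1: 4 σ bonds — 4 electron domains, sp3.
C2 (3 σ bonds, plus one π bond) has steric number 3: sp2.
C3: 3 σ bonds, plus one π bond; 3 regions of electron density → sp2.
C4 is sp3: 4 σ bonds, 4 electron-density regions.
C5: 4 σ bonds — 4 electron domains, sp3.
C6 — 3 σ bonds, plus one π bond. Steric number 3, so sp2.
C7: 3 σ bonds, plus one π bond — 3 electron domains, sp2.
C8: 4 σ bonds; 4 regions of electron density → sp3.
C9: 4 σ bonds — 4 electron domains, sp3.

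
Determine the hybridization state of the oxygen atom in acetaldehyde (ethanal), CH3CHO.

sp^2

The oxygen atom: 1 σ bond and 2 lone pairs, plus one π bond — 3 electron domains, sp2.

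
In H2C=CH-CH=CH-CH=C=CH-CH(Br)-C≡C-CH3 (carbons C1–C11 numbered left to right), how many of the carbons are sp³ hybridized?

C1: sp2
C2: sp2
C3: sp2
C4: sp2
C5: sp2
C6: sp
C7: sp2
C8: sp3 ✓
C9: sp
C10: sp
C11: sp3 ✓
C8, C11 → 2 sp3 carbons.

2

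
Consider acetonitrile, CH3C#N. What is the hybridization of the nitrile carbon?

The nitrile carbon (2 σ bonds, plus two π bonds) has steric number 2: sp.

sp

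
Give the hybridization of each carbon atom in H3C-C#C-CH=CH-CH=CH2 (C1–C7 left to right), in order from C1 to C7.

C1 (4 σ bonds) has steric number 4: sp3.
C2 has 2 σ bonds, plus two π bonds: steric number 2 → sp.
C3 has 2 σ bonds, plus two π bonds: steric number 2 → sp.
C4: 3 σ bonds, plus one π bond; 3 regions of electron density → sp2.
C5: 3 σ bonds, plus one π bond — 3 electron domains, sp2.
C6 has 3 σ bonds, plus one π bond: steric number 3 → sp2.
C7: 3 σ bonds, plus one π bond; 3 regions of electron density → sp2.

C1 sp3, C2 sp, C3 sp, C4 sp2, C5 sp2, C6 sp2, C7 sp2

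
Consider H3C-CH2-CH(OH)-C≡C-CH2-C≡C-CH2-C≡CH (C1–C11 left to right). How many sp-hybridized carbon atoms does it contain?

6

C1: sp3
C2: sp3
C3: sp3
C4: sp ✓
C5: sp ✓
C6: sp3
C7: sp ✓
C8: sp ✓
C9: sp3
C10: sp ✓
C11: sp ✓
C4, C5, C7, C8, C10, C11 → 6 sp carbons.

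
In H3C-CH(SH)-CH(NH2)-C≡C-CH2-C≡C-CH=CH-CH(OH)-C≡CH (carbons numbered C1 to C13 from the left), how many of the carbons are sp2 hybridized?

C1: sp3
C2: sp3
C3: sp3
C4: sp
C5: sp
C6: sp3
C7: sp
C8: sp
C9: sp2 ✓
C10: sp2 ✓
C11: sp3
C12: sp
C13: sp
C9, C10 → 2 sp2 carbons.

2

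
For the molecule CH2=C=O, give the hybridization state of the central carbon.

The central carbon carries 2 σ bonds, plus two π bonds, giving a steric number of 2, so it is sp.

sp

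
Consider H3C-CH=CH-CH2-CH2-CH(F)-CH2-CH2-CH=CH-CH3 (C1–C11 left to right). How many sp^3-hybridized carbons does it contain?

C1: sp3 ✓
C2: sp2
C3: sp2
C4: sp3 ✓
C5: sp3 ✓
C6: sp3 ✓
C7: sp3 ✓
C8: sp3 ✓
C9: sp2
C10: sp2
C11: sp3 ✓
C1, C4, C5, C6, C7, C8, C11 → 7 sp3 carbons.

7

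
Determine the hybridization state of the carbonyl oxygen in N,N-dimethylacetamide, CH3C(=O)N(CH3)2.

sp²

The carbonyl oxygen — 1 σ bond and 2 lone pairs, plus one π bond. Steric number 3, so sp2.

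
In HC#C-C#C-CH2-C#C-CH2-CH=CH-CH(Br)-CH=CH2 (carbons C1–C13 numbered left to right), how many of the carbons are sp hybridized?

C1: sp ✓
C2: sp ✓
C3: sp ✓
C4: sp ✓
C5: sp3
C6: sp ✓
C7: sp ✓
C8: sp3
C9: sp2
C10: sp2
C11: sp3
C12: sp2
C13: sp2
C1, C2, C3, C4, C6, C7 → 6 sp carbons.

6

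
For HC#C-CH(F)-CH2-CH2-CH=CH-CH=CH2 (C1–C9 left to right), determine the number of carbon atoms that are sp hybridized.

C1: sp ✓
C2: sp ✓
C3: sp3
C4: sp3
C5: sp3
C6: sp2
C7: sp2
C8: sp2
C9: sp2
C1, C2 → 2 sp carbons.

2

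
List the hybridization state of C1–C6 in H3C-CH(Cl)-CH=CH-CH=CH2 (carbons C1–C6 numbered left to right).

C1 sp3, C2 sp3, C3 sp2, C4 sp2, C5 sp2, C6 sp2

C1 is sp3: 4 σ bonds, 4 electron-density regions.
C2 carries 4 σ bonds, giving a steric number of 4, so it is sp3.
C3 carries 3 σ bonds, plus one π bond, giving a steric number of 3, so it is sp2.
C4 is sp2: 3 σ bonds, plus one π bond, 3 electron-density regions.
C5 — 3 σ bonds, plus one π bond. Steric number 3, so sp2.
C6: 3 σ bonds, plus one π bond — 3 electron domains, sp2.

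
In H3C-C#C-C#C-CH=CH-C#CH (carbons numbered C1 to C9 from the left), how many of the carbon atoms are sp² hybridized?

C1: sp3
C2: sp
C3: sp
C4: sp
C5: sp
C6: sp2 ✓
C7: sp2 ✓
C8: sp
C9: sp
C6, C7 → 2 sp2 carbons.

2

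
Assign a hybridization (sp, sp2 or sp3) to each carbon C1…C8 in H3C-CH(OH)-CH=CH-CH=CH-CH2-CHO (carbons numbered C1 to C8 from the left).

C1 sp3, C2 sp3, C3 sp2, C4 sp2, C5 sp2, C6 sp2, C7 sp3, C8 sp2

C1 is sp3: 4 σ bonds, 4 electron-density regions.
C2: 4 σ bonds — 4 electron domains, sp3.
C3 — 3 σ bonds, plus one π bond. Steric number 3, so sp2.
C4 — 3 σ bonds, plus one π bond. Steric number 3, so sp2.
C5 is sp2: 3 σ bonds, plus one π bond, 3 electron-density regions.
C6 (3 σ bonds, plus one π bond) has steric number 3: sp2.
C7 carries 4 σ bonds, giving a steric number of 4, so it is sp3.
C8 has 3 σ bonds, plus one π bond: steric number 3 → sp2.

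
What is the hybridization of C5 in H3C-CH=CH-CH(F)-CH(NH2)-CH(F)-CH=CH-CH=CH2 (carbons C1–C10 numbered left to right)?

sp^3

C5 carries 4 σ bonds, giving a steric number of 4, so it is sp3.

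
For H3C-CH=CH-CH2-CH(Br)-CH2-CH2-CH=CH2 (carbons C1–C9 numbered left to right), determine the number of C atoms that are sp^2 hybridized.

4

C1: sp3
C2: sp2 ✓
C3: sp2 ✓
C4: sp3
C5: sp3
C6: sp3
C7: sp3
C8: sp2 ✓
C9: sp2 ✓
C2, C3, C8, C9 → 4 sp2 carbons.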